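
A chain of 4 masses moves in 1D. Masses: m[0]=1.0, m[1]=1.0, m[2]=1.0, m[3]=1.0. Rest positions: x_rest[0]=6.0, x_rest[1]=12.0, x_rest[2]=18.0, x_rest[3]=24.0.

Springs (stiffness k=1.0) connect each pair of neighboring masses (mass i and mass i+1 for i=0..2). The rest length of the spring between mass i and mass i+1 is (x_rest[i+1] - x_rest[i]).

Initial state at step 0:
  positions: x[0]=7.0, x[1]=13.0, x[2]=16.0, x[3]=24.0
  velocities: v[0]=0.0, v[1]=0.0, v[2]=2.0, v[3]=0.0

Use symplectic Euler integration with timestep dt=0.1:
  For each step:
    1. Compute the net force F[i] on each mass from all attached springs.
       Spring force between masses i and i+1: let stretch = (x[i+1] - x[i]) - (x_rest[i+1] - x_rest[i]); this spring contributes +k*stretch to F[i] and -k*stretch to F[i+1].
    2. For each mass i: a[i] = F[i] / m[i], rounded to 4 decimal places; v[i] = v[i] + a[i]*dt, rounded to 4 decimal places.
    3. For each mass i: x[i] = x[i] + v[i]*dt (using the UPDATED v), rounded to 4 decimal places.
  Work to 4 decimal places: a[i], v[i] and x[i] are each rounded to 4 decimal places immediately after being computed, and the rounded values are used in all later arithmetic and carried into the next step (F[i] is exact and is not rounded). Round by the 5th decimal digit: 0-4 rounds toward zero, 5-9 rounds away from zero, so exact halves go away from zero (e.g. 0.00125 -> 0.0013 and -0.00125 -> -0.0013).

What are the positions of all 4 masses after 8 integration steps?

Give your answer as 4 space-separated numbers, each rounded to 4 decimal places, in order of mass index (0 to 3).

Step 0: x=[7.0000 13.0000 16.0000 24.0000] v=[0.0000 0.0000 2.0000 0.0000]
Step 1: x=[7.0000 12.9700 16.2500 23.9800] v=[0.0000 -0.3000 2.5000 -0.2000]
Step 2: x=[6.9997 12.9131 16.5445 23.9427] v=[-0.0030 -0.5690 2.9450 -0.3730]
Step 3: x=[6.9985 12.8334 16.8767 23.8914] v=[-0.0117 -0.7972 3.3217 -0.5128]
Step 4: x=[6.9957 12.7358 17.2386 23.8300] v=[-0.0282 -0.9764 3.6188 -0.6143]
Step 5: x=[6.9903 12.6258 17.6214 23.7627] v=[-0.0542 -1.1001 3.8277 -0.6734]
Step 6: x=[6.9812 12.5094 18.0156 23.6940] v=[-0.0907 -1.1641 3.9423 -0.6875]
Step 7: x=[6.9674 12.3928 18.4116 23.6285] v=[-0.1379 -1.1663 3.9595 -0.6553]
Step 8: x=[6.9479 12.2821 18.7995 23.5708] v=[-0.1954 -1.1070 3.8793 -0.5770]

Answer: 6.9479 12.2821 18.7995 23.5708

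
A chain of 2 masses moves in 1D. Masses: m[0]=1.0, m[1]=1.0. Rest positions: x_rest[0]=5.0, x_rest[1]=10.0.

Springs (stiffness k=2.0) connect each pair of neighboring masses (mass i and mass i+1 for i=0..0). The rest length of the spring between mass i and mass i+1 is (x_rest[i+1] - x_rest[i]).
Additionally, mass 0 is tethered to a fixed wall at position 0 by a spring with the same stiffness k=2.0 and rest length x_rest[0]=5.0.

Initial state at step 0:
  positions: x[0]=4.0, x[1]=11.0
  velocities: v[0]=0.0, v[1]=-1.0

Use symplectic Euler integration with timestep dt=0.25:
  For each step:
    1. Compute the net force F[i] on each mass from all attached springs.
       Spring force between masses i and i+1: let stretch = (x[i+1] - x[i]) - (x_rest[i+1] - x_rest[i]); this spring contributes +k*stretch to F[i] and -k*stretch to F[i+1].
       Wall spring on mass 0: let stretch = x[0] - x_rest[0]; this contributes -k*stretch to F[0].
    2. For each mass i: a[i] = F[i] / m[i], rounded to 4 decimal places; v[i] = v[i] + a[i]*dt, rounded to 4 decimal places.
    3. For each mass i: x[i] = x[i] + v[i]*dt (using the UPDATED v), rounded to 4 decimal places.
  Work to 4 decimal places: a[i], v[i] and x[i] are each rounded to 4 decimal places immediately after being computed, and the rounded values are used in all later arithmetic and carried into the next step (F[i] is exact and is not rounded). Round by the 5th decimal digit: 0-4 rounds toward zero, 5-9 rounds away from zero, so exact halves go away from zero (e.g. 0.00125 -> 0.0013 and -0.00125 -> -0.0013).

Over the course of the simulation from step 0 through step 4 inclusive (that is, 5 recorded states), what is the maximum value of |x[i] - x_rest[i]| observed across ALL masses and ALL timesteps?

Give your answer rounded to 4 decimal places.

Answer: 1.2294

Derivation:
Step 0: x=[4.0000 11.0000] v=[0.0000 -1.0000]
Step 1: x=[4.3750 10.5000] v=[1.5000 -2.0000]
Step 2: x=[4.9688 9.8594] v=[2.3750 -2.5625]
Step 3: x=[5.5528 9.2325] v=[2.3359 -2.5078]
Step 4: x=[5.9027 8.7706] v=[1.3994 -1.8477]
Max displacement = 1.2294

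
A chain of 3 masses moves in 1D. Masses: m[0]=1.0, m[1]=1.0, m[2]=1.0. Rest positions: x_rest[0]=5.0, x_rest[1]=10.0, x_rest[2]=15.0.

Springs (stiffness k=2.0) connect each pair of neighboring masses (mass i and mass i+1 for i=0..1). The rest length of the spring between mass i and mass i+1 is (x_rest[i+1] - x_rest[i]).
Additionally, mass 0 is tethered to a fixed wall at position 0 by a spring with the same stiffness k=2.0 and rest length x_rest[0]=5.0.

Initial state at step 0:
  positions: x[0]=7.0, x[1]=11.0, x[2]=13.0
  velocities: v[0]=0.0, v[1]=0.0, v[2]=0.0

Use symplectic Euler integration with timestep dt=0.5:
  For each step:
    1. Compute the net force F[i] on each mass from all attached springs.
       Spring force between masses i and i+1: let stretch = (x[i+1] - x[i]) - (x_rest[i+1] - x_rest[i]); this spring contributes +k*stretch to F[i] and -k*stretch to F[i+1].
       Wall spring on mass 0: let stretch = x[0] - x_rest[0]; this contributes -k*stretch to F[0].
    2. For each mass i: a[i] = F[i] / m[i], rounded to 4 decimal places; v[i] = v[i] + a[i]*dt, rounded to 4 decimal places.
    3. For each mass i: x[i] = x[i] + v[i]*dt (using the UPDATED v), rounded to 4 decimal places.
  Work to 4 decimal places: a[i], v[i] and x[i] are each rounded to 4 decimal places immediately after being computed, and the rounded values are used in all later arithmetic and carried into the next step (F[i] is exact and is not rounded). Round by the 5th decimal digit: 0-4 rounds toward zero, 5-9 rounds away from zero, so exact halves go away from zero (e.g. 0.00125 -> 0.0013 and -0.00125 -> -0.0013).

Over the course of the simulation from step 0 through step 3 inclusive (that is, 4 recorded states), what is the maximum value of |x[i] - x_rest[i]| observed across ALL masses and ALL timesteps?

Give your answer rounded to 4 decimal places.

Step 0: x=[7.0000 11.0000 13.0000] v=[0.0000 0.0000 0.0000]
Step 1: x=[5.5000 10.0000 14.5000] v=[-3.0000 -2.0000 3.0000]
Step 2: x=[3.5000 9.0000 16.2500] v=[-4.0000 -2.0000 3.5000]
Step 3: x=[2.5000 8.8750 16.8750] v=[-2.0000 -0.2500 1.2500]
Max displacement = 2.5000

Answer: 2.5000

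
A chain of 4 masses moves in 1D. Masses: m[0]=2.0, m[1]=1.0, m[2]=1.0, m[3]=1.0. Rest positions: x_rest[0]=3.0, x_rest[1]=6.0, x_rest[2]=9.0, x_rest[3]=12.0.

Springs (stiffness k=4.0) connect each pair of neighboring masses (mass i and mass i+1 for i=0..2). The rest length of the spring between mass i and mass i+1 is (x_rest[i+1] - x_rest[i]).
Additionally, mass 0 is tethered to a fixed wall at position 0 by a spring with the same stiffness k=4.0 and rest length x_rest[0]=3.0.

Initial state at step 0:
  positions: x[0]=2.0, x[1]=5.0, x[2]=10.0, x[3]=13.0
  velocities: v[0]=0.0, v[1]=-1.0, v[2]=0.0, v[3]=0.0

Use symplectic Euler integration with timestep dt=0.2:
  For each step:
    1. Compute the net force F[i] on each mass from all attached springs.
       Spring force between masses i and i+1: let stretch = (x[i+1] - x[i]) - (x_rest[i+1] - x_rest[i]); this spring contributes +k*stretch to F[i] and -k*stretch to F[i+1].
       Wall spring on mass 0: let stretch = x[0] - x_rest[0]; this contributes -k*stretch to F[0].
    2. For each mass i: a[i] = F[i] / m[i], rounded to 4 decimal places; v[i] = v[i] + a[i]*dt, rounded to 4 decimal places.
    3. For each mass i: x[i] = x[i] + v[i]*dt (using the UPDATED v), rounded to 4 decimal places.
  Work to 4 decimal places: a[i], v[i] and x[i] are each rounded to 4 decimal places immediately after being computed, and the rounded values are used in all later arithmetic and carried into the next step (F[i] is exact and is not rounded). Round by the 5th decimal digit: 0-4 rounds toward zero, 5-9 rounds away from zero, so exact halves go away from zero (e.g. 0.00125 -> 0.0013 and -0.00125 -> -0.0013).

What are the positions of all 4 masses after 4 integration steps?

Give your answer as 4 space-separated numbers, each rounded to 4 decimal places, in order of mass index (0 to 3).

Answer: 2.7893 6.2365 8.3781 12.4167

Derivation:
Step 0: x=[2.0000 5.0000 10.0000 13.0000] v=[0.0000 -1.0000 0.0000 0.0000]
Step 1: x=[2.0800 5.1200 9.6800 13.0000] v=[0.4000 0.6000 -1.6000 0.0000]
Step 2: x=[2.2368 5.4832 9.1616 12.9488] v=[0.7840 1.8160 -2.5920 -0.2560]
Step 3: x=[2.4744 5.9155 8.6606 12.7716] v=[1.1878 2.1616 -2.5050 -0.8858]
Step 4: x=[2.7893 6.2365 8.3781 12.4167] v=[1.5745 1.6048 -1.4123 -1.7746]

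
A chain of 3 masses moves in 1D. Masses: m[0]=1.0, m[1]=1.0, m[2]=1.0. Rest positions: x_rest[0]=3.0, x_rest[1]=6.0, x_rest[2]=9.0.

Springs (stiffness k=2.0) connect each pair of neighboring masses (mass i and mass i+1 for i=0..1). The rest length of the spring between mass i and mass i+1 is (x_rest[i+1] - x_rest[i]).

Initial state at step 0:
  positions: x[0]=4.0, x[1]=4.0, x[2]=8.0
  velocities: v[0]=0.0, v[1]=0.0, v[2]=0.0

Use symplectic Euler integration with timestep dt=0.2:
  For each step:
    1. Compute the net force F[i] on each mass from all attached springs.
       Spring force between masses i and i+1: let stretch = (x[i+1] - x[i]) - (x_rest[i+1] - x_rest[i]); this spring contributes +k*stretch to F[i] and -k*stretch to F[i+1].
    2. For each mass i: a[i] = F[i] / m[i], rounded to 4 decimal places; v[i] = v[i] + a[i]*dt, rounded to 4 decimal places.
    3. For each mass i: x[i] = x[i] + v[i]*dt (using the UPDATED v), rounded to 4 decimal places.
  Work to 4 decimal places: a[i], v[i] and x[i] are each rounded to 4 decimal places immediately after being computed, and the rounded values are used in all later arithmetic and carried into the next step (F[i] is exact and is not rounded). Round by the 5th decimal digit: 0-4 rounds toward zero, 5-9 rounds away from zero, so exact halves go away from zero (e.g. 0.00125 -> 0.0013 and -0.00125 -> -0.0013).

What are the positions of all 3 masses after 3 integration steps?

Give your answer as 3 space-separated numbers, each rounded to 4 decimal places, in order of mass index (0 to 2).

Step 0: x=[4.0000 4.0000 8.0000] v=[0.0000 0.0000 0.0000]
Step 1: x=[3.7600 4.3200 7.9200] v=[-1.2000 1.6000 -0.4000]
Step 2: x=[3.3248 4.8832 7.7920] v=[-2.1760 2.8160 -0.6400]
Step 3: x=[2.7743 5.5544 7.6713] v=[-2.7526 3.3562 -0.6035]

Answer: 2.7743 5.5544 7.6713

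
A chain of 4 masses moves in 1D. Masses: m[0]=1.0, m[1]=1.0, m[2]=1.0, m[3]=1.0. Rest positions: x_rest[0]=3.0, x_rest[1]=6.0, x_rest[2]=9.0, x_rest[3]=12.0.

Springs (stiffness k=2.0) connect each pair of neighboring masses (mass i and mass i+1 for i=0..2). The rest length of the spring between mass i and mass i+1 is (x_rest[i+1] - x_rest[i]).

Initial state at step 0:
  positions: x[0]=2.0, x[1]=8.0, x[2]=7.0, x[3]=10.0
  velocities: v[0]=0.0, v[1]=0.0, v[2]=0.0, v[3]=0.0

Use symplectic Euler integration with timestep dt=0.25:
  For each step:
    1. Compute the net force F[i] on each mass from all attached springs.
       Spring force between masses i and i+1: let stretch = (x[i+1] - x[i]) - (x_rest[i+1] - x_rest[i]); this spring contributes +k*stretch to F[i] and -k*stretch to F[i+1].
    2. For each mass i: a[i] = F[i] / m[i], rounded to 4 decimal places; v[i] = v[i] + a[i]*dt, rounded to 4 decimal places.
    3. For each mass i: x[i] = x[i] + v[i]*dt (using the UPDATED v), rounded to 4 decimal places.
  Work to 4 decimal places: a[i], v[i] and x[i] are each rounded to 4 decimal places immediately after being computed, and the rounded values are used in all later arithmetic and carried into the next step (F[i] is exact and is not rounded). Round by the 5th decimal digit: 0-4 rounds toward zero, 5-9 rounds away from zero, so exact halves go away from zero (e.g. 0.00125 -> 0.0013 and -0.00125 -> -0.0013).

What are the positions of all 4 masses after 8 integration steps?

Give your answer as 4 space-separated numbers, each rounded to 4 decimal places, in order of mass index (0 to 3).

Step 0: x=[2.0000 8.0000 7.0000 10.0000] v=[0.0000 0.0000 0.0000 0.0000]
Step 1: x=[2.3750 7.1250 7.5000 10.0000] v=[1.5000 -3.5000 2.0000 0.0000]
Step 2: x=[2.9688 5.7031 8.2656 10.0625] v=[2.3750 -5.6875 3.0625 0.2500]
Step 3: x=[3.5294 4.2598 8.9355 10.2754] v=[2.2422 -5.7734 2.6797 0.8516]
Step 4: x=[3.8063 3.3096 9.1885 10.6958] v=[1.1074 -3.8008 1.0118 1.6817]
Step 5: x=[3.6461 3.1564 8.8950 11.3028] v=[-0.6410 -0.6130 -1.1740 2.4281]
Step 6: x=[3.0496 3.7817 8.1852 11.9839] v=[-2.3859 2.5012 -2.8394 2.7242]
Step 7: x=[2.1696 4.8659 7.3998 12.5651] v=[-3.5199 4.3369 -3.1418 2.3249]
Step 8: x=[1.2517 5.9298 6.9433 12.8757] v=[-3.6718 4.2557 -1.8261 1.2423]

Answer: 1.2517 5.9298 6.9433 12.8757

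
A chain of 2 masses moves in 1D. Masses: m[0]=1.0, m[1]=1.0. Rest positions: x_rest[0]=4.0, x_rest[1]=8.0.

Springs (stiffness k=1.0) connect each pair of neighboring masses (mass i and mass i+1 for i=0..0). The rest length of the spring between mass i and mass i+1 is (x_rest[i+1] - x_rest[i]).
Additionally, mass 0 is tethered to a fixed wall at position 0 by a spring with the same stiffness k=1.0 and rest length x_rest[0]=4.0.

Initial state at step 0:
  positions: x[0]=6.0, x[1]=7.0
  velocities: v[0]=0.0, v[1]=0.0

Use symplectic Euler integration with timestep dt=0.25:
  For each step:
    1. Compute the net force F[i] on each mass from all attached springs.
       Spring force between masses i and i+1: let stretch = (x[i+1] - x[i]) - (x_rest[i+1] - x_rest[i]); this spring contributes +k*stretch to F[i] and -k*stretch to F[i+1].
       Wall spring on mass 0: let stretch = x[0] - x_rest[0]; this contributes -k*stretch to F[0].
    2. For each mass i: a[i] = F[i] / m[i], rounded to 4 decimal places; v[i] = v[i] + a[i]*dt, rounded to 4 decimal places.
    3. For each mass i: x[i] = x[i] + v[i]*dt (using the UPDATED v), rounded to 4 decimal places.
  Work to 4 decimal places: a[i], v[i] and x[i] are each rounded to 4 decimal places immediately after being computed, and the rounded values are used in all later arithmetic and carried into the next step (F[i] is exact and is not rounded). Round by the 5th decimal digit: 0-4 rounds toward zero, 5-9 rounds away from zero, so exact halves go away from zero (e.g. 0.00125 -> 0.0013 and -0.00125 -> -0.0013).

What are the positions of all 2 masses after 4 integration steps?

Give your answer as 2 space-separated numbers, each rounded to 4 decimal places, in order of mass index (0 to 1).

Step 0: x=[6.0000 7.0000] v=[0.0000 0.0000]
Step 1: x=[5.6875 7.1875] v=[-1.2500 0.7500]
Step 2: x=[5.1133 7.5313] v=[-2.2969 1.3750]
Step 3: x=[4.3706 7.9739] v=[-2.9707 1.7705]
Step 4: x=[3.5800 8.4413] v=[-3.1625 1.8697]

Answer: 3.5800 8.4413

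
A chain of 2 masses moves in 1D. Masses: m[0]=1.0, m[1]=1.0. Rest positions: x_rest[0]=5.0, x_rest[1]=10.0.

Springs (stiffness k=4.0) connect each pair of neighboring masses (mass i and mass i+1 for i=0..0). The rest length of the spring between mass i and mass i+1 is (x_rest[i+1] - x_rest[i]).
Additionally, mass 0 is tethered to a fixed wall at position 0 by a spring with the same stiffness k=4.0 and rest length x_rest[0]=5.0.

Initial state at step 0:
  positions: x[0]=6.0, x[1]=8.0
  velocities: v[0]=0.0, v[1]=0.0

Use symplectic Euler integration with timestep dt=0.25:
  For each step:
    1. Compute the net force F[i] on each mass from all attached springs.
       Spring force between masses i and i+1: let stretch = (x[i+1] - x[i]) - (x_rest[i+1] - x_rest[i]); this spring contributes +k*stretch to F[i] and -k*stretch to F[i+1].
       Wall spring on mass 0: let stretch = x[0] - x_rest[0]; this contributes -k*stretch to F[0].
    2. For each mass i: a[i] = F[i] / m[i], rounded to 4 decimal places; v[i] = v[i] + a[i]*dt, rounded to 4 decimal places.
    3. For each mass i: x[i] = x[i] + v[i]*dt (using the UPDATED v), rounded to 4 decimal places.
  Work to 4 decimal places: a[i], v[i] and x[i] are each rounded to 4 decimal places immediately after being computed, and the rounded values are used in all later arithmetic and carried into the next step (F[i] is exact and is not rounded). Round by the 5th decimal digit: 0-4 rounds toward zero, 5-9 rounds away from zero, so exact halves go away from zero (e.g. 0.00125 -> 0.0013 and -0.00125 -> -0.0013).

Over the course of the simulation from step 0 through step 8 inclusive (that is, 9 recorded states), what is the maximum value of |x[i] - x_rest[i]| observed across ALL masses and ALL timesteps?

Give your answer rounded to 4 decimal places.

Step 0: x=[6.0000 8.0000] v=[0.0000 0.0000]
Step 1: x=[5.0000 8.7500] v=[-4.0000 3.0000]
Step 2: x=[3.6875 9.8125] v=[-5.2500 4.2500]
Step 3: x=[2.9844 10.5938] v=[-2.8125 3.1250]
Step 4: x=[3.4375 10.7227] v=[1.8125 0.5156]
Step 5: x=[4.8526 10.2803] v=[5.6602 -1.7696]
Step 6: x=[6.4114 9.7310] v=[6.2353 -2.1973]
Step 7: x=[7.1973 9.6018] v=[3.1435 -0.5169]
Step 8: x=[6.7850 10.1215] v=[-1.6493 2.0786]
Max displacement = 2.1973

Answer: 2.1973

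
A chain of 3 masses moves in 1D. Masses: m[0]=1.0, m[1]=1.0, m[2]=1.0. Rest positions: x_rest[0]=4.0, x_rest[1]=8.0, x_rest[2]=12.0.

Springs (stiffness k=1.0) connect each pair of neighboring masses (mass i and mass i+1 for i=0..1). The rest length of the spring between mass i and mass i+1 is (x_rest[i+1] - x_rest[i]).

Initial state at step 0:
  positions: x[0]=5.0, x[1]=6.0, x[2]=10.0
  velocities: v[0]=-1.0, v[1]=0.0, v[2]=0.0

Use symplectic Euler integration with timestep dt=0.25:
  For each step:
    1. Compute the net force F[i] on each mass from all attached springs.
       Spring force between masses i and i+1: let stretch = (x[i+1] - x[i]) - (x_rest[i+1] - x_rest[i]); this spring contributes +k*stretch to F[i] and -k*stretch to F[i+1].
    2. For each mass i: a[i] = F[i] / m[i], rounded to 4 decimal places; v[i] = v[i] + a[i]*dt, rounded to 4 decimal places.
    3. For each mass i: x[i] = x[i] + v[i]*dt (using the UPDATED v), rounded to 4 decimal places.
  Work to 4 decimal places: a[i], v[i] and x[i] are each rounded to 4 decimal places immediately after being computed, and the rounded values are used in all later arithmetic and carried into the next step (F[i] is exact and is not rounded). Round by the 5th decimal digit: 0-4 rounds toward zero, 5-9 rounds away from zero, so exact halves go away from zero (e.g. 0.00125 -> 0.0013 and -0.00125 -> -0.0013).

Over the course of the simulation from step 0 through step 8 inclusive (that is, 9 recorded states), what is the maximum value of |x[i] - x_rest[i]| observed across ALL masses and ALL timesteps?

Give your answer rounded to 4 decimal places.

Answer: 3.3245

Derivation:
Step 0: x=[5.0000 6.0000 10.0000] v=[-1.0000 0.0000 0.0000]
Step 1: x=[4.5625 6.1875 10.0000] v=[-1.7500 0.7500 0.0000]
Step 2: x=[3.9766 6.5117 10.0117] v=[-2.3438 1.2969 0.0469]
Step 3: x=[3.2991 6.8962 10.0547] v=[-2.7100 1.5381 0.1719]
Step 4: x=[2.5964 7.2533 10.1503] v=[-2.8107 1.4285 0.3823]
Step 5: x=[1.9348 7.5004 10.3148] v=[-2.6465 0.9885 0.6581]
Step 6: x=[1.3710 7.5756 10.5534] v=[-2.2551 0.3007 0.9545]
Step 7: x=[0.9450 7.4491 10.8559] v=[-1.7040 -0.5060 1.2101]
Step 8: x=[0.6755 7.1290 11.1955] v=[-1.0780 -1.2803 1.3584]
Max displacement = 3.3245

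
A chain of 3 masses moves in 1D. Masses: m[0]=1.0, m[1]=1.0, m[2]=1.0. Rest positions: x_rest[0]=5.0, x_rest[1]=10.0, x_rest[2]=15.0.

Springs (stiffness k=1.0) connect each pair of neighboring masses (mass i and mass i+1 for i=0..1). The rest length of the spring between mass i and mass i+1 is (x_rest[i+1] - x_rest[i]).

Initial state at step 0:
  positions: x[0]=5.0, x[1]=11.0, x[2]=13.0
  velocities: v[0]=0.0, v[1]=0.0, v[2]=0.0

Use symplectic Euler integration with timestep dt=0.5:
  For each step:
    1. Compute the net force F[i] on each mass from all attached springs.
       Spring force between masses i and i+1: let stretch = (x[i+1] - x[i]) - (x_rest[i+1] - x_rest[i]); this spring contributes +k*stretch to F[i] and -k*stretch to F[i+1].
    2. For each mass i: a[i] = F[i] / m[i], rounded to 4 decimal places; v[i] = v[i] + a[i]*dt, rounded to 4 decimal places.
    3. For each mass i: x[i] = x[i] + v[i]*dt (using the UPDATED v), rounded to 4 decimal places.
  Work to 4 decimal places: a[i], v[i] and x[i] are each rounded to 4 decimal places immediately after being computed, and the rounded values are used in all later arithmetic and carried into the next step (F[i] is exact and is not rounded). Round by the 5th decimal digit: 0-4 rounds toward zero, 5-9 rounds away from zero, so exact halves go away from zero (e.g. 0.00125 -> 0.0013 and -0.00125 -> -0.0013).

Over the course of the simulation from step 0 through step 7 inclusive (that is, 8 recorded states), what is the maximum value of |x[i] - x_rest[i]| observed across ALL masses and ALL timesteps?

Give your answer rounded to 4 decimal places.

Step 0: x=[5.0000 11.0000 13.0000] v=[0.0000 0.0000 0.0000]
Step 1: x=[5.2500 10.0000 13.7500] v=[0.5000 -2.0000 1.5000]
Step 2: x=[5.4375 8.7500 14.8125] v=[0.3750 -2.5000 2.1250]
Step 3: x=[5.2031 8.1875 15.6094] v=[-0.4688 -1.1250 1.5938]
Step 4: x=[4.4648 8.7344 15.8009] v=[-1.4766 1.0938 0.3829]
Step 5: x=[3.5439 9.9806 15.4757] v=[-1.8418 2.4923 -0.6504]
Step 6: x=[2.9822 10.9914 15.0267] v=[-1.1235 2.0215 -0.8980]
Step 7: x=[3.1728 11.0087 14.8189] v=[0.3811 0.0346 -0.4157]
Max displacement = 2.0178

Answer: 2.0178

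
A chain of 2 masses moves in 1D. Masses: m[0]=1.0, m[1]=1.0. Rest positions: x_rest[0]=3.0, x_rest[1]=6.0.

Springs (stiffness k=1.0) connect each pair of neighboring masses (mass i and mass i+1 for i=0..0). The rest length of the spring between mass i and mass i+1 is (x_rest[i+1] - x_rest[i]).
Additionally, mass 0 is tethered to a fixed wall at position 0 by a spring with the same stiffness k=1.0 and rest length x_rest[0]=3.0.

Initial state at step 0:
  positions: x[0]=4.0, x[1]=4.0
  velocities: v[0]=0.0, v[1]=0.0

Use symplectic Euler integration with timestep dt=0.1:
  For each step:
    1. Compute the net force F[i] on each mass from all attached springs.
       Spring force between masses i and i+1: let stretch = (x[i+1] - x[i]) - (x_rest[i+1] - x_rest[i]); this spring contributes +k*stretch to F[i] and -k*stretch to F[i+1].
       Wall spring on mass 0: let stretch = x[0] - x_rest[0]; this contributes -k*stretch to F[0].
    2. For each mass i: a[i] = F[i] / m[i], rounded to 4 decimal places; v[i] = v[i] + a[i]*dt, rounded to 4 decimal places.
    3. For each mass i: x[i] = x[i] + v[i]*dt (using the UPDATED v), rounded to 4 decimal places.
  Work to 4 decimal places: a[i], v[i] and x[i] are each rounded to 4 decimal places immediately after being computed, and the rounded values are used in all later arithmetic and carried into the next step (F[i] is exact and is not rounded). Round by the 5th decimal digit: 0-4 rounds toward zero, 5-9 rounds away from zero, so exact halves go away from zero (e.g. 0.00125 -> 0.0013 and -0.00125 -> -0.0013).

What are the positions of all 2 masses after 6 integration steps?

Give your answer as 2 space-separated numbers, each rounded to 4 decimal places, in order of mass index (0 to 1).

Step 0: x=[4.0000 4.0000] v=[0.0000 0.0000]
Step 1: x=[3.9600 4.0300] v=[-0.4000 0.3000]
Step 2: x=[3.8811 4.0893] v=[-0.7890 0.5930]
Step 3: x=[3.7655 4.1765] v=[-1.1563 0.8722]
Step 4: x=[3.6163 4.2896] v=[-1.4918 1.1311]
Step 5: x=[3.4377 4.4260] v=[-1.7861 1.3638]
Step 6: x=[3.2346 4.5825] v=[-2.0310 1.5650]

Answer: 3.2346 4.5825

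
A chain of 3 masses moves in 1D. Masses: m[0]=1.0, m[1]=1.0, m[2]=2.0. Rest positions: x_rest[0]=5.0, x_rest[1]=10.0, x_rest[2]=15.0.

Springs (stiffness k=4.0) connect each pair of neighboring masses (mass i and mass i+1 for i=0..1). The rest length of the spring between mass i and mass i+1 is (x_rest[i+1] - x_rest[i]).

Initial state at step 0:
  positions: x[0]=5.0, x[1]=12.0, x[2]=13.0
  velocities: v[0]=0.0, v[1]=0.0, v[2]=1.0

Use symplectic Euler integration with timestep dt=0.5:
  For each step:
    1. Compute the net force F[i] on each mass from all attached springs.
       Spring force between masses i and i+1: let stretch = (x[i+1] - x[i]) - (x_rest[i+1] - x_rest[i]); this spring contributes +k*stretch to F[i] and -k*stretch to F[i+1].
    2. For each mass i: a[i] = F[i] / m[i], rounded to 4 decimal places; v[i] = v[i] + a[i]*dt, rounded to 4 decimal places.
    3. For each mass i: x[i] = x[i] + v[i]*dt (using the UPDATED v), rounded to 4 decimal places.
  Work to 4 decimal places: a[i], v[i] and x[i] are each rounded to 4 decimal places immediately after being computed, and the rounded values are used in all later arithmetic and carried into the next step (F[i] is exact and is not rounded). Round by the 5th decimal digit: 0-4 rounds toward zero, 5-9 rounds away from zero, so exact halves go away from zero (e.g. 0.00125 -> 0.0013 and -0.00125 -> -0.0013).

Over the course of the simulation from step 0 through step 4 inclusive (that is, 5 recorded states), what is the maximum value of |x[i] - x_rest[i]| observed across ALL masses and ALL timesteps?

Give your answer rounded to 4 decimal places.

Answer: 4.0000

Derivation:
Step 0: x=[5.0000 12.0000 13.0000] v=[0.0000 0.0000 1.0000]
Step 1: x=[7.0000 6.0000 15.5000] v=[4.0000 -12.0000 5.0000]
Step 2: x=[3.0000 10.5000 15.7500] v=[-8.0000 9.0000 0.5000]
Step 3: x=[1.5000 12.7500 15.8750] v=[-3.0000 4.5000 0.2500]
Step 4: x=[6.2500 6.8750 16.9375] v=[9.5000 -11.7500 2.1250]
Max displacement = 4.0000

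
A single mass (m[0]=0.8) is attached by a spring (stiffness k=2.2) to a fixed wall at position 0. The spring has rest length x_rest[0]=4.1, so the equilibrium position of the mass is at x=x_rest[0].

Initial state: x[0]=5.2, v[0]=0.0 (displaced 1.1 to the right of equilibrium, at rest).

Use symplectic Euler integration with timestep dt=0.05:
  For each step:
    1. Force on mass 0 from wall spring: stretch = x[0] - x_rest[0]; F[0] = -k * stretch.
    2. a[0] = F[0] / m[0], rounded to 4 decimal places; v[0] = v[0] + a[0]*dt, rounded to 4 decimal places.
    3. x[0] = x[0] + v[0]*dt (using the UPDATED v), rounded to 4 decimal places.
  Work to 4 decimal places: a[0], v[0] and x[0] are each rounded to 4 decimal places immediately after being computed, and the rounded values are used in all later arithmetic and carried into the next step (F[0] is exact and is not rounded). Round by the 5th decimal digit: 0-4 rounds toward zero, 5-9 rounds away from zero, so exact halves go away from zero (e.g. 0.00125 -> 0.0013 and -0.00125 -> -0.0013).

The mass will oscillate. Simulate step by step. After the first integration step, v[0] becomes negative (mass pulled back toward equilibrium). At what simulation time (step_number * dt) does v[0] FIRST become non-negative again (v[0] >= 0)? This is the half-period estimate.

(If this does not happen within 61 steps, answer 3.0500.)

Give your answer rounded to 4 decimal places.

Answer: 1.9000

Derivation:
Step 0: x=[5.2000] v=[0.0000]
Step 1: x=[5.1924] v=[-0.1513]
Step 2: x=[5.1773] v=[-0.3015]
Step 3: x=[5.1548] v=[-0.4496]
Step 4: x=[5.1251] v=[-0.5946]
Step 5: x=[5.0883] v=[-0.7356]
Step 6: x=[5.0447] v=[-0.8715]
Step 7: x=[4.9946] v=[-1.0014]
Step 8: x=[4.9384] v=[-1.1244]
Step 9: x=[4.8764] v=[-1.2397]
Step 10: x=[4.8091] v=[-1.3465]
Step 11: x=[4.7369] v=[-1.4440]
Step 12: x=[4.6603] v=[-1.5316]
Step 13: x=[4.5799] v=[-1.6086]
Step 14: x=[4.4962] v=[-1.6746]
Step 15: x=[4.4097] v=[-1.7291]
Step 16: x=[4.3211] v=[-1.7717]
Step 17: x=[4.2310] v=[-1.8021]
Step 18: x=[4.1400] v=[-1.8201]
Step 19: x=[4.0487] v=[-1.8256]
Step 20: x=[3.9578] v=[-1.8185]
Step 21: x=[3.8679] v=[-1.7989]
Step 22: x=[3.7796] v=[-1.7670]
Step 23: x=[3.6935] v=[-1.7229]
Step 24: x=[3.6102] v=[-1.6670]
Step 25: x=[3.5302] v=[-1.5997]
Step 26: x=[3.4541] v=[-1.5214]
Step 27: x=[3.3825] v=[-1.4326]
Step 28: x=[3.3158] v=[-1.3339]
Step 29: x=[3.2545] v=[-1.2261]
Step 30: x=[3.1990] v=[-1.1098]
Step 31: x=[3.1497] v=[-0.9859]
Step 32: x=[3.1069] v=[-0.8552]
Step 33: x=[3.0710] v=[-0.7187]
Step 34: x=[3.0421] v=[-0.5772]
Step 35: x=[3.0205] v=[-0.4317]
Step 36: x=[3.0063] v=[-0.2833]
Step 37: x=[2.9997] v=[-0.1329]
Step 38: x=[3.0006] v=[0.0184]
First v>=0 after going negative at step 38, time=1.9000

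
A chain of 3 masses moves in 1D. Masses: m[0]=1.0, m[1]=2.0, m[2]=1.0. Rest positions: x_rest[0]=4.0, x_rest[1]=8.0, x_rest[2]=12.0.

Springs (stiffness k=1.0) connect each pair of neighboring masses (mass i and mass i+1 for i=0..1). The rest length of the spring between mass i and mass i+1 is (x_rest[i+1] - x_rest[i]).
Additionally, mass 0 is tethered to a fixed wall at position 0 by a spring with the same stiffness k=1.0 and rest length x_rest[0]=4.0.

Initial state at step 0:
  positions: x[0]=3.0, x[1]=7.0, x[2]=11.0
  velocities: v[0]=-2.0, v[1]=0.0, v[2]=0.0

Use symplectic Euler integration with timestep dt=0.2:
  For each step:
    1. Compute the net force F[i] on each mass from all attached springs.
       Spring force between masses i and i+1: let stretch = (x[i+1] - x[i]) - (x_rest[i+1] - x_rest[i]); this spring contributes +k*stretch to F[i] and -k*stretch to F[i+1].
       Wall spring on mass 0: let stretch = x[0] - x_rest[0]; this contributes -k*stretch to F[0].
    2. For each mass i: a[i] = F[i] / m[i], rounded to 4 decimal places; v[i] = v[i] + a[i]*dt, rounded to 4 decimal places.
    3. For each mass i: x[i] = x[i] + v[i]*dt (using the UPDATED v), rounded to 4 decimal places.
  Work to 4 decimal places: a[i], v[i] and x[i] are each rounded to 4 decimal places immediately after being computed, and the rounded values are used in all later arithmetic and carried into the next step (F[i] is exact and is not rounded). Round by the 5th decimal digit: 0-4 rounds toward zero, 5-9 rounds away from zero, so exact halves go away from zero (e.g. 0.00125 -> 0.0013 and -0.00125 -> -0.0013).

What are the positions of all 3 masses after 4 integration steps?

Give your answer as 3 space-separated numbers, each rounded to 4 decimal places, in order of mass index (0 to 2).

Step 0: x=[3.0000 7.0000 11.0000] v=[-2.0000 0.0000 0.0000]
Step 1: x=[2.6400 7.0000 11.0000] v=[-1.8000 0.0000 0.0000]
Step 2: x=[2.3488 6.9928 11.0000] v=[-1.4560 -0.0360 0.0000]
Step 3: x=[2.1494 6.9729 10.9997] v=[-0.9970 -0.0997 -0.0014]
Step 4: x=[2.0570 6.9370 10.9983] v=[-0.4622 -0.1794 -0.0068]

Answer: 2.0570 6.9370 10.9983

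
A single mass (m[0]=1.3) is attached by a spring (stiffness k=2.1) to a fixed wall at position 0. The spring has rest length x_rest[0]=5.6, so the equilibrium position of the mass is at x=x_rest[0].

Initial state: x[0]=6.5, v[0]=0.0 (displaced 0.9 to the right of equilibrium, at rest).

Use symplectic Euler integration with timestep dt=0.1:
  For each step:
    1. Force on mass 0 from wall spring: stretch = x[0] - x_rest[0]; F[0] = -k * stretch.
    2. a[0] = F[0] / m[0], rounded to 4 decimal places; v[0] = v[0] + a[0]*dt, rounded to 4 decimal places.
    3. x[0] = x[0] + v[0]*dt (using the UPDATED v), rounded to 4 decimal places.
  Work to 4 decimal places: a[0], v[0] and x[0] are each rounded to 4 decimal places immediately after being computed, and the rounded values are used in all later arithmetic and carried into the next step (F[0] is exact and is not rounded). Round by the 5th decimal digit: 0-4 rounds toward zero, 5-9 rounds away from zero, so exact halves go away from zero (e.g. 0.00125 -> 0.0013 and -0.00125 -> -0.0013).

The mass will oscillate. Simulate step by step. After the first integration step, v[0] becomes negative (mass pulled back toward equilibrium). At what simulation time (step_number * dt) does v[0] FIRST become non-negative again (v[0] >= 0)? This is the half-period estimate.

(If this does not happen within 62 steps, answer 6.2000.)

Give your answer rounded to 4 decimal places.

Step 0: x=[6.5000] v=[0.0000]
Step 1: x=[6.4855] v=[-0.1454]
Step 2: x=[6.4567] v=[-0.2884]
Step 3: x=[6.4140] v=[-0.4268]
Step 4: x=[6.3582] v=[-0.5583]
Step 5: x=[6.2901] v=[-0.6808]
Step 6: x=[6.2109] v=[-0.7923]
Step 7: x=[6.1218] v=[-0.8910]
Step 8: x=[6.0243] v=[-0.9753]
Step 9: x=[5.9199] v=[-1.0438]
Step 10: x=[5.8104] v=[-1.0955]
Step 11: x=[5.6975] v=[-1.1295]
Step 12: x=[5.5830] v=[-1.1453]
Step 13: x=[5.4687] v=[-1.1426]
Step 14: x=[5.3566] v=[-1.1214]
Step 15: x=[5.2484] v=[-1.0821]
Step 16: x=[5.1459] v=[-1.0253]
Step 17: x=[5.0507] v=[-0.9520]
Step 18: x=[4.9644] v=[-0.8633]
Step 19: x=[4.8883] v=[-0.7606]
Step 20: x=[4.8237] v=[-0.6456]
Step 21: x=[4.7717] v=[-0.5202]
Step 22: x=[4.7331] v=[-0.3864]
Step 23: x=[4.7085] v=[-0.2464]
Step 24: x=[4.6983] v=[-0.1024]
Step 25: x=[4.7026] v=[0.0433]
First v>=0 after going negative at step 25, time=2.5000

Answer: 2.5000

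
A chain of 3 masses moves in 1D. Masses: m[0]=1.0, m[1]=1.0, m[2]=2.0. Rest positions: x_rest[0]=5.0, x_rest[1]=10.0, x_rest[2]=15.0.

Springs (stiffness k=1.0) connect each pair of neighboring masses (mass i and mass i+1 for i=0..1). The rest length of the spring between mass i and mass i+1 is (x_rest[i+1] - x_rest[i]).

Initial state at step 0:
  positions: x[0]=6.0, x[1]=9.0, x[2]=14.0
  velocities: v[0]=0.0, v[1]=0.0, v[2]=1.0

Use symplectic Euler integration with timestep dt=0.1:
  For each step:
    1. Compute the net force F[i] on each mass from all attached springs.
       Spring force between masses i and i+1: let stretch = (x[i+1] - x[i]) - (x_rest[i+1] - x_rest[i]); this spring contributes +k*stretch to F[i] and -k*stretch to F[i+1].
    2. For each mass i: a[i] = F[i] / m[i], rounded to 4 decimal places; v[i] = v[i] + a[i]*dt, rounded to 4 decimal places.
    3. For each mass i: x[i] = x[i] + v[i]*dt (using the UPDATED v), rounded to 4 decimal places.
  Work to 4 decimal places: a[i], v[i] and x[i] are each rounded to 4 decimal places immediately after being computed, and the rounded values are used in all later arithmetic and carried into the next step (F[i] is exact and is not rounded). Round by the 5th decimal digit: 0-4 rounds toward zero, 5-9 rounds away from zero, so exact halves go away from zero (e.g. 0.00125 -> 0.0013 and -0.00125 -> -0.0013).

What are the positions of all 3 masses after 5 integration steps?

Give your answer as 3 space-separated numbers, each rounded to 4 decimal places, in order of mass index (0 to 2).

Step 0: x=[6.0000 9.0000 14.0000] v=[0.0000 0.0000 1.0000]
Step 1: x=[5.9800 9.0200 14.1000] v=[-0.2000 0.2000 1.0000]
Step 2: x=[5.9404 9.0604 14.1996] v=[-0.3960 0.4040 0.9960]
Step 3: x=[5.8820 9.1210 14.2985] v=[-0.5840 0.6059 0.9890]
Step 4: x=[5.8060 9.2010 14.3965] v=[-0.7601 0.7998 0.9801]
Step 5: x=[5.7139 9.2990 14.4935] v=[-0.9206 0.9799 0.9703]

Answer: 5.7139 9.2990 14.4935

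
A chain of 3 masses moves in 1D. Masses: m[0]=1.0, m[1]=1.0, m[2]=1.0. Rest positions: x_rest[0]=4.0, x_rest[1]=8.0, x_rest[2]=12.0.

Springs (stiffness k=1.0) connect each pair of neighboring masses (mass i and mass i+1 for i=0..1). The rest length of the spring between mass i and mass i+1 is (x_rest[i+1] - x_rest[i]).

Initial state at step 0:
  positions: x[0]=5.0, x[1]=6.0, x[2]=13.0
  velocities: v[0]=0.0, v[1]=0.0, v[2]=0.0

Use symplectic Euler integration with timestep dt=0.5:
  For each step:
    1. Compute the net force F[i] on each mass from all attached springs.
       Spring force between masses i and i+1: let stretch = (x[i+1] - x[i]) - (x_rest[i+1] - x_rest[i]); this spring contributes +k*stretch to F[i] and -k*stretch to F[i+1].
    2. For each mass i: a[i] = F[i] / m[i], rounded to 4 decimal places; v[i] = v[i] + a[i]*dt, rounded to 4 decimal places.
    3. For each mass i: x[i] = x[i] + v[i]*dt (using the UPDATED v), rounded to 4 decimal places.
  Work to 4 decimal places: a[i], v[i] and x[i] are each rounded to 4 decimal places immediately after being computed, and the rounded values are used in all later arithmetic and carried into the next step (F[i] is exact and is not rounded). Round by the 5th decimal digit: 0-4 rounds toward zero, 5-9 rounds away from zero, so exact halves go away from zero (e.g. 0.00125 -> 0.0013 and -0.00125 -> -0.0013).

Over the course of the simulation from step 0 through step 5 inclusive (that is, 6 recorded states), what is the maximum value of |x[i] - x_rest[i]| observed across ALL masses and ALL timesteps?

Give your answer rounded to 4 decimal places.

Answer: 2.2188

Derivation:
Step 0: x=[5.0000 6.0000 13.0000] v=[0.0000 0.0000 0.0000]
Step 1: x=[4.2500 7.5000 12.2500] v=[-1.5000 3.0000 -1.5000]
Step 2: x=[3.3125 9.3750 11.3125] v=[-1.8750 3.7500 -1.8750]
Step 3: x=[2.8906 10.2188 10.8906] v=[-0.8438 1.6875 -0.8438]
Step 4: x=[3.3008 9.3985 11.3008] v=[0.8203 -1.6407 0.8203]
Step 5: x=[4.2354 7.5293 12.2354] v=[1.8692 -3.7384 1.8692]
Max displacement = 2.2188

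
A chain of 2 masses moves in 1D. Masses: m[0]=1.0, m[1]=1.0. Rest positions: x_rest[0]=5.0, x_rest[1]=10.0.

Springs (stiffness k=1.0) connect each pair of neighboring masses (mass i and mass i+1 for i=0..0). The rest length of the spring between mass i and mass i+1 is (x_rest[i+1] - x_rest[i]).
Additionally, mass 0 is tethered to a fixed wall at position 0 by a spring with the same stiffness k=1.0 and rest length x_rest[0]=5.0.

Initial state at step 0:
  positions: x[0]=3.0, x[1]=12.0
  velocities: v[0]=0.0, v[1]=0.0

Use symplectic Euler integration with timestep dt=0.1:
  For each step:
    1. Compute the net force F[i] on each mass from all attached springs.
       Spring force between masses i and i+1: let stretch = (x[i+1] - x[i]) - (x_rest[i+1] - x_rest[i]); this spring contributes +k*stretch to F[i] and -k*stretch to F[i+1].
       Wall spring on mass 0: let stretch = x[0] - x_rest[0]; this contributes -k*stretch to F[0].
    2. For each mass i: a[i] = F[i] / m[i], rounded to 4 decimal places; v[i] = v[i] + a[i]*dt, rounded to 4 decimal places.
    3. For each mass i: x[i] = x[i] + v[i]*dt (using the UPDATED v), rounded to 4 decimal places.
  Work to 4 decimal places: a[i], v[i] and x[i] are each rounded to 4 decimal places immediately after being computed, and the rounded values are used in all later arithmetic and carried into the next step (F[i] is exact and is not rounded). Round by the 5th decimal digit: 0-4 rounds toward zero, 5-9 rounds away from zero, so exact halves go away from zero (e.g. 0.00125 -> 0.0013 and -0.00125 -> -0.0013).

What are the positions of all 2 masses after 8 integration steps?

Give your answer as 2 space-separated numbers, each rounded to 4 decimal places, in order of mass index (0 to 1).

Step 0: x=[3.0000 12.0000] v=[0.0000 0.0000]
Step 1: x=[3.0600 11.9600] v=[0.6000 -0.4000]
Step 2: x=[3.1784 11.8810] v=[1.1840 -0.7900]
Step 3: x=[3.3520 11.7650] v=[1.7364 -1.1603]
Step 4: x=[3.5763 11.6148] v=[2.2425 -1.5016]
Step 5: x=[3.8452 11.4343] v=[2.6887 -1.8055]
Step 6: x=[4.1515 11.2279] v=[3.0631 -2.0644]
Step 7: x=[4.4871 11.0007] v=[3.3556 -2.2720]
Step 8: x=[4.8429 10.7584] v=[3.5583 -2.4234]

Answer: 4.8429 10.7584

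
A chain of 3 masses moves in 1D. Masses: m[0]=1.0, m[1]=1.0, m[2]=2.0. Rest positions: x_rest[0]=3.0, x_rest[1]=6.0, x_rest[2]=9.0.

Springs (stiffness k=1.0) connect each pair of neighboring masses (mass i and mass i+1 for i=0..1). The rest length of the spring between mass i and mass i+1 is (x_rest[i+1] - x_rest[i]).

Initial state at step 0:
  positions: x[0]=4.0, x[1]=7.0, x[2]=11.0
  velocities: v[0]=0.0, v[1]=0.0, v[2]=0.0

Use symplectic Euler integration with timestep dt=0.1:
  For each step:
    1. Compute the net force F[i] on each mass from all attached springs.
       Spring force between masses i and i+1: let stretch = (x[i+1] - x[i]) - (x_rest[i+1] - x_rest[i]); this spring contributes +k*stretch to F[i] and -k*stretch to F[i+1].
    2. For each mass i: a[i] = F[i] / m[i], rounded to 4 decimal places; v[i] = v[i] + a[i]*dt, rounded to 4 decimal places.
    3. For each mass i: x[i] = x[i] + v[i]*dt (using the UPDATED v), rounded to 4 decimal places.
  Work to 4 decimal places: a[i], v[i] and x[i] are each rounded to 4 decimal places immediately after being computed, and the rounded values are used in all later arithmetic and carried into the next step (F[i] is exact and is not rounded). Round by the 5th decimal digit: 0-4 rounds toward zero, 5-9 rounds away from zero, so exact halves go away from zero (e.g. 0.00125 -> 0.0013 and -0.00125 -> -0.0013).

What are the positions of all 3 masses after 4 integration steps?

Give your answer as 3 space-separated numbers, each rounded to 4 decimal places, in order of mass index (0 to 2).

Answer: 4.0015 7.0963 10.9511

Derivation:
Step 0: x=[4.0000 7.0000 11.0000] v=[0.0000 0.0000 0.0000]
Step 1: x=[4.0000 7.0100 10.9950] v=[0.0000 0.1000 -0.0500]
Step 2: x=[4.0001 7.0298 10.9851] v=[0.0010 0.1975 -0.0993]
Step 3: x=[4.0005 7.0588 10.9704] v=[0.0040 0.2901 -0.1471]
Step 4: x=[4.0015 7.0963 10.9511] v=[0.0098 0.3754 -0.1927]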